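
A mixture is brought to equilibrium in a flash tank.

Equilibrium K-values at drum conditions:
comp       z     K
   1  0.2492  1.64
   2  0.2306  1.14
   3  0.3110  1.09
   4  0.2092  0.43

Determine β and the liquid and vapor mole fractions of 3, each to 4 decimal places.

β = 0.5544, x_3 = 0.2962, y_3 = 0.3229

Let β = V/F and solve Σ zᵢ(Kᵢ−1)/(1+β(Kᵢ−1)) = 0.
g(0) = ΣzᵢKᵢ − 1 = 0.1005 and g(1) = 1 − Σzᵢ/Kᵢ = -0.1261, so a root lies in (0, 1).
Newton iteration, β⁰ = 0.31:
  β = 0.3100: g = 0.04642, g' = -0.1779 → β = 0.5709
  β = 0.5709: g = -0.00345, g' = -0.2103 → β = 0.5545
  β = 0.5545: g = -0.00003, g' = -0.2071 → β = 0.5544
Converged at β = 0.5544.
Compositions from xᵢ = zᵢ/(1+β(Kᵢ−1)), yᵢ = Kᵢxᵢ:
  1: x = 0.1839, y = 0.3017
  2: x = 0.2140, y = 0.2439
  3: x = 0.2962, y = 0.3229
  4: x = 0.3059, y = 0.1315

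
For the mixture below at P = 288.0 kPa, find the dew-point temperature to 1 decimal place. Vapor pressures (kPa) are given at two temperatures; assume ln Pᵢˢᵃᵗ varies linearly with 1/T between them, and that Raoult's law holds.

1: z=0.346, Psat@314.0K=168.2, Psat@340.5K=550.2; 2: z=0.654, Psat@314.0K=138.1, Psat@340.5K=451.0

Dew-point temperature: Σzᵢ·P/Pᵢˢᵃᵗ(T) = 1. Interpolate ln Pᵢˢᵃᵗ = aᵢ + bᵢ/T.
  T = 314.0 K: ΣzᵢP/Pᵢˢᵃᵗ = 1.9563
  T = 340.5 K: ΣzᵢP/Pᵢˢᵃᵗ = 0.5987
  T = 327.2 K: ΣzᵢP/Pᵢˢᵃᵗ = 1.0590
  T = 333.9 K: ΣzᵢP/Pᵢˢᵃᵗ = 0.7901
  T = 330.5 K: ΣzᵢP/Pᵢˢᵃᵗ = 0.9154
  T = 328.9 K: ΣzᵢP/Pᵢˢᵃᵗ = 0.9820
Interpolating between 327.2 K and 328.9 K gives T ≈ 328.5 K.

T = 328.5 K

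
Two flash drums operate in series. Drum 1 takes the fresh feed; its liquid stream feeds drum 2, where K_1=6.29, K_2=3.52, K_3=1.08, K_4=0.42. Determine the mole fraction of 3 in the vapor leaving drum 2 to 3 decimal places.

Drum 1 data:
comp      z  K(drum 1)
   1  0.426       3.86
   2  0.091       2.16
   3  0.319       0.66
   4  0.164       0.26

Drum 1:
Newton iteration, ψ₁⁰ = 0.5:
  ψ₁ = 0.500: g = 0.2449, g' = -0.919 → ψ₁ = 0.766
  ψ₁ = 0.766: g = 0.0105, g' = -0.923 → ψ₁ = 0.778
Converged at ψ₁ = 0.778.
Drum-1 compositions:
  1: x = 0.132, y = 0.510
  2: x = 0.048, y = 0.103
  3: x = 0.434, y = 0.286
  4: x = 0.386, y = 0.100
Drum-2 feed = drum-1 liquid: z₂ = (0.1321, 0.0478, 0.4337, 0.3864).
Drum 2:
Iterate (Newton) starting at ψ₂ = 0.52:
  ψ₂ = 0.520: g = -0.0490, g' = -0.589 → ψ₂ = 0.437
  ψ₂ = 0.437: g = 0.0020, g' = -0.642 → ψ₂ = 0.440
Converged at ψ₂ = 0.440.
  1: x = 0.040, y = 0.250
  2: x = 0.023, y = 0.080
  3: x = 0.419, y = 0.452
  4: x = 0.519, y = 0.218

y_3 (drum 2) = 0.452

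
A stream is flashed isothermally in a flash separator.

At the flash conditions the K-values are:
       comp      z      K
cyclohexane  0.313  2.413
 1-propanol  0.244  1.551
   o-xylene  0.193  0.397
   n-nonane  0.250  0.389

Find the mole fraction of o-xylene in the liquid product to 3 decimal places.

Iterate (Newton) starting at ψ = 0.5:
  ψ = 0.500: g = -0.0220, g' = -0.597 → ψ = 0.463
Converged at ψ = 0.463.
Compositions from xᵢ = zᵢ/(1+ψ(Kᵢ−1)), yᵢ = Kᵢxᵢ:
  cyclohexane: x = 0.189, y = 0.457
  1-propanol: x = 0.194, y = 0.302
  o-xylene: x = 0.268, y = 0.106
  n-nonane: x = 0.349, y = 0.136

x_o-xylene = 0.268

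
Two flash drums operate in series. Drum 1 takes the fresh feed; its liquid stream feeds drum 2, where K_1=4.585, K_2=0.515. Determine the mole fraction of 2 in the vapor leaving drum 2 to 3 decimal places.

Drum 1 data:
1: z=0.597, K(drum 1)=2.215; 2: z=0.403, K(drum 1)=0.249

Drum 1:
Let ψ₁ = V/F and solve Σ zᵢ(Kᵢ−1)/(1+ψ₁(Kᵢ−1)) = 0.
Feasibility: ΣzᵢKᵢ = 1.423, Σzᵢ/Kᵢ = 1.888 — both > 1, two phases present.
Newton–Raphson from ψ₁ = 0.5:
  ψ₁ = 0.500: g = -0.0334, g' = -0.924 → ψ₁ = 0.464
  ψ₁ = 0.464: g = -0.0005, g' = -0.896 → ψ₁ = 0.463
Converged at ψ₁ = 0.463.
Drum-1 compositions:
  1: x = 0.382, y = 0.846
  2: x = 0.618, y = 0.154
Drum-2 feed = drum-1 liquid: z₂ = (0.3820, 0.6180).
Drum 2:
Material balance + equilibrium reduce to Σ zᵢ(Kᵢ−1)/(1+ψ₂(Kᵢ−1)) = 0.
g(0) = ΣzᵢKᵢ − 1 = 1.070 and g(1) = 1 − Σzᵢ/Kᵢ = -0.283, so a root lies in (0, 1).
Binary case is linear: z₁(K₁−1)(1+ψ₂(K₂−1)) + z₂(K₂−1)(1+ψ₂(K₁−1)) = 0
⇒ ψ₂ = [z₁(K₁−1)+z₂(K₂−1)] / [−(K₁−1)(K₂−1)] = 1.0697/1.7387 = 0.615
  1: x = 0.119, y = 0.546
  2: x = 0.881, y = 0.454

y_2 (drum 2) = 0.454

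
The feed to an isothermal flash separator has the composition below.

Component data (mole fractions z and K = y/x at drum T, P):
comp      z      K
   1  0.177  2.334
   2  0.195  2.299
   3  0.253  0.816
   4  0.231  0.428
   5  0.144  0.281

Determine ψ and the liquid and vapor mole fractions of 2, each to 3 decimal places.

ψ = 0.318, x_2 = 0.138, y_2 = 0.317

Material balance + equilibrium reduce to Σ zᵢ(Kᵢ−1)/(1+ψ(Kᵢ−1)) = 0.
Feasibility: ΣzᵢKᵢ = 1.207, Σzᵢ/Kᵢ = 1.523 — both > 1, two phases present.
Iterate (Newton) starting at ψ = 0.35:
  ψ = 0.350: g = -0.0182, g' = -0.563 → ψ = 0.318
Converged at ψ = 0.318.
Compositions from xᵢ = zᵢ/(1+ψ(Kᵢ−1)), yᵢ = Kᵢxᵢ:
  1: x = 0.124, y = 0.290
  2: x = 0.138, y = 0.317
  3: x = 0.269, y = 0.219
  4: x = 0.282, y = 0.121
  5: x = 0.187, y = 0.052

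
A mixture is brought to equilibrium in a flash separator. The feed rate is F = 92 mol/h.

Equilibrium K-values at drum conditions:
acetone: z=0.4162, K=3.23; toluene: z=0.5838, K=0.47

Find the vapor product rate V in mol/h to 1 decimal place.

Let β = V/F and solve Σ zᵢ(Kᵢ−1)/(1+β(Kᵢ−1)) = 0.
Check two-phase: ΣzᵢKᵢ = 1.6187 > 1 and Σzᵢ/Kᵢ = 1.3710 > 1, so g(0) = 0.6187 > 0 and g(1) = -0.3710 < 0.
Newton–Raphson from β = 0.57:
  β = 0.5700: g = -0.03468, g' = -0.7380 → β = 0.5230
  β = 0.5230: g = 0.00037, g' = -0.7549 → β = 0.5235
Converged at β = 0.5235.
Then V = β·F = 0.5235·92 = 48.2 mol/h and L = F − V = 43.8 mol/h.

V = 48.2 mol/h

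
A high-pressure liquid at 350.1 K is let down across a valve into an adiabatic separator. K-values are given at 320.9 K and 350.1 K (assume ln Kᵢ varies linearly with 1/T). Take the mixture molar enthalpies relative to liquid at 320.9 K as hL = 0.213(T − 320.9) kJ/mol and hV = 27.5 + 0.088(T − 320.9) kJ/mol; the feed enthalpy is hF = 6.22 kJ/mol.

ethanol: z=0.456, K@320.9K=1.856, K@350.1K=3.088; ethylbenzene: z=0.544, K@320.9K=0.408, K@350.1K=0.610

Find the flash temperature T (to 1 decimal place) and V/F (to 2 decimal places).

Adiabatic flash: solve Rachford–Rice at each trial T, then check hF = ψ·hV(T) + (1−ψ)·hL(T).
  T = 320.9 K: K = (1.856, 0.408), RR gives ψ = 0.135, H_out = 3.706 kJ/mol
  T = 350.1 K: K = (3.088, 0.610), RR gives ψ = 0.909, H_out = 27.892 kJ/mol
  T = 335.5 K: K = (2.421, 0.503), RR gives ψ = 0.535, H_out = 16.848 kJ/mol
  T = 328.2 K: K = (2.126, 0.454), RR gives ψ = 0.352, H_out = 10.921 kJ/mol
  T = 324.5 K: K = (1.986, 0.430), RR gives ψ = 0.249, H_out = 7.499 kJ/mol
  T = 322.7 K: K = (1.920, 0.419), RR gives ψ = 0.194, H_out = 5.672 kJ/mol
Linear interpolation between T = 322.7 (H_out = 5.672) and T = 324.5 (H_out = 7.499) on hF = 6.22 gives T ≈ 323.2 K, at which ψ = 0.21.

T = 323.2 K, V/F = 0.21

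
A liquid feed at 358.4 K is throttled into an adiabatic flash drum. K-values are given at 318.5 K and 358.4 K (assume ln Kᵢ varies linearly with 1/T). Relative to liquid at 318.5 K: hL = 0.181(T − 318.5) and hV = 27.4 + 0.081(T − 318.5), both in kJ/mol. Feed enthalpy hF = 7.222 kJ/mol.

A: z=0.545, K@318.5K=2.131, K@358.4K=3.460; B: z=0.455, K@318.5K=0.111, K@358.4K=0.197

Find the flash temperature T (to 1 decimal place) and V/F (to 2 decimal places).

T = 321.7 K, V/F = 0.25

Adiabatic flash: solve Rachford–Rice at each trial T, then check hF = ψ·hV(T) + (1−ψ)·hL(T).
  T = 318.5 K: K = (2.131, 0.111), RR gives ψ = 0.211, H_out = 5.775 kJ/mol
  T = 358.4 K: K = (3.460, 0.197), RR gives ψ = 0.494, H_out = 18.780 kJ/mol
  T = 338.4 K: K = (2.753, 0.150), RR gives ψ = 0.382, H_out = 13.304 kJ/mol
  T = 328.4 K: K = (2.430, 0.130), RR gives ψ = 0.308, H_out = 9.926 kJ/mol
  T = 323.4 K: K = (2.276, 0.120), RR gives ψ = 0.263, H_out = 7.960 kJ/mol
  T = 320.9 K: K = (2.202, 0.115), RR gives ψ = 0.237, H_out = 6.882 kJ/mol
  T = 322.1 K: K = (2.237, 0.118), RR gives ψ = 0.250, H_out = 7.408 kJ/mol
Linear interpolation between T = 320.9 (H_out = 6.882) and T = 322.1 (H_out = 7.408) on hF = 7.222 gives T ≈ 321.7 K, at which ψ = 0.25.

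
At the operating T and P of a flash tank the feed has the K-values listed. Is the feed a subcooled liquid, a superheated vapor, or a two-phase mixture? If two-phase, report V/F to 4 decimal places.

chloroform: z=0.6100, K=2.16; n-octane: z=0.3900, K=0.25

two-phase, V/F = 0.4771

ΣzᵢKᵢ = 1.4151; Σzᵢ/Kᵢ = 1.8424.
Both exceed 1, so a two-phase solution exists.
Let ψ = V/F and solve Σ zᵢ(Kᵢ−1)/(1+ψ(Kᵢ−1)) = 0.
Binary case is linear: z₁(K₁−1)(1+ψ(K₂−1)) + z₂(K₂−1)(1+ψ(K₁−1)) = 0
⇒ ψ = [z₁(K₁−1)+z₂(K₂−1)] / [−(K₁−1)(K₂−1)] = 0.41510/0.87000 = 0.4771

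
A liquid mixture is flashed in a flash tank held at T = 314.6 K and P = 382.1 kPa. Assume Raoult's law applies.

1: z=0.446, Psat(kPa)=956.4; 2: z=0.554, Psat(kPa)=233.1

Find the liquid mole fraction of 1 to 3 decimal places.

x_1 = 0.206

Raoult's law: Kᵢ = Pᵢˢᵃᵗ/P = Pᵢˢᵃᵗ/382.1.
  K_1 = 956.4/382.1 = 2.50301, K_2 = 233.1/382.1 = 0.61005
Let ψ = V/F and solve Σ zᵢ(Kᵢ−1)/(1+ψ(Kᵢ−1)) = 0.
Feasibility: ΣzᵢKᵢ = 1.454, Σzᵢ/Kᵢ = 1.086 — both > 1, two phases present.
Newton iteration, ψ⁰ = 0.33:
  ψ = 0.330: g = 0.2002, g' = -0.561 → ψ = 0.687
  ψ = 0.687: g = 0.0348, g' = -0.401 → ψ = 0.774
  ψ = 0.774: g = 0.0006, g' = -0.388 → ψ = 0.775
Converged at ψ = 0.775.
Compositions from xᵢ = zᵢ/(1+ψ(Kᵢ−1)), yᵢ = Kᵢxᵢ:
  1: x = 0.206, y = 0.516
  2: x = 0.794, y = 0.484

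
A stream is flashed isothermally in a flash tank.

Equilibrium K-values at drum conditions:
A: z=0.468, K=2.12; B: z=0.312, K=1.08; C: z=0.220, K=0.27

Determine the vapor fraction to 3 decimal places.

Let ψ = V/F and solve Σ zᵢ(Kᵢ−1)/(1+ψ(Kᵢ−1)) = 0.
Check two-phase: ΣzᵢKᵢ = 1.389 > 1 and Σzᵢ/Kᵢ = 1.324 > 1, so g(0) = 0.389 > 0 and g(1) = -0.324 < 0.
Iterate (Newton) starting at ψ = 0.5:
  ψ = 0.500: g = 0.1071, g' = -0.534 → ψ = 0.701
  ψ = 0.701: g = -0.0114, g' = -0.677 → ψ = 0.684
Converged at ψ = 0.684.

ψ = 0.684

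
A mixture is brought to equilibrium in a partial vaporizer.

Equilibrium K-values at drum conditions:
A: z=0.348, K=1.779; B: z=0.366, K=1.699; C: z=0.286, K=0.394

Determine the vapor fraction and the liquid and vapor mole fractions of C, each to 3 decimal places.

ψ = 0.790, x_C = 0.549, y_C = 0.216

Let ψ = V/F and solve Σ zᵢ(Kᵢ−1)/(1+ψ(Kᵢ−1)) = 0.
Feasibility: ΣzᵢKᵢ = 1.354, Σzᵢ/Kᵢ = 1.137 — both > 1, two phases present.
Iterate (Newton) starting at ψ = 0.62:
  ψ = 0.620: g = 0.0837, g' = -0.453 → ψ = 0.805
  ψ = 0.805: g = -0.0080, g' = -0.553 → ψ = 0.790
Converged at ψ = 0.790.
Compositions from xᵢ = zᵢ/(1+ψ(Kᵢ−1)), yᵢ = Kᵢxᵢ:
  A: x = 0.215, y = 0.383
  B: x = 0.236, y = 0.401
  C: x = 0.549, y = 0.216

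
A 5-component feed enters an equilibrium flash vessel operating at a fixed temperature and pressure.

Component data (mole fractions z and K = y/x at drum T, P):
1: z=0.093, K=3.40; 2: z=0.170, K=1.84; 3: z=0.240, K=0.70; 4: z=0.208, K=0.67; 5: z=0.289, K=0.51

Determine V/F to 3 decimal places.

V/F = 0.132

Rachford–Rice: g(V/F) = Σ zᵢ(Kᵢ−1)/(1+V/F(Kᵢ−1)) = 0.
Feasibility: ΣzᵢKᵢ = 1.084, Σzᵢ/Kᵢ = 1.340 — both > 1, two phases present.
Newton iteration, V/F⁰ = 0.5:
  V/F = 0.500: g = -0.1525, g' = -0.354 → V/F = 0.070
  V/F = 0.070: g = 0.0357, g' = -0.621 → V/F = 0.127
  V/F = 0.127: g = 0.0025, g' = -0.539 → V/F = 0.132
Converged at V/F = 0.132.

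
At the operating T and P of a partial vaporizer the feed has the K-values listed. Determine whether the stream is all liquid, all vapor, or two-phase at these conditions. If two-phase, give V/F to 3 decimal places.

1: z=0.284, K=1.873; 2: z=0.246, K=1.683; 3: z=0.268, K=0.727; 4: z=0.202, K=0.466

two-phase, V/F = 0.715

ΣzᵢKᵢ = 1.235; Σzᵢ/Kᵢ = 1.100.
Both exceed 1, so a two-phase solution exists.
Material balance + equilibrium reduce to Σ zᵢ(Kᵢ−1)/(1+ψ(Kᵢ−1)) = 0.
Newton–Raphson from ψ = 0.45:
  ψ = 0.450: g = 0.0811, g' = -0.304 → ψ = 0.716
  ψ = 0.716: g = -0.0003, g' = -0.316 → ψ = 0.715
Converged at ψ = 0.715.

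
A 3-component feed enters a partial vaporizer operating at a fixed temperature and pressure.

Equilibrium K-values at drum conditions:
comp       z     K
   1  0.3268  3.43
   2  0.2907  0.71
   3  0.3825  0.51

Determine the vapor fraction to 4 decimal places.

ψ = 0.5201

Rachford–Rice: g(ψ) = Σ zᵢ(Kᵢ−1)/(1+ψ(Kᵢ−1)) = 0.
g(0) = ΣzᵢKᵢ − 1 = 0.5224 and g(1) = 1 − Σzᵢ/Kᵢ = -0.2547, so a root lies in (0, 1).
Newton–Raphson from ψ = 0.5:
  ψ = 0.5000: g = 0.01168, g' = -0.5879 → ψ = 0.5199
  ψ = 0.5199: g = 0.00012, g' = -0.5760 → ψ = 0.5201
Converged at ψ = 0.5201.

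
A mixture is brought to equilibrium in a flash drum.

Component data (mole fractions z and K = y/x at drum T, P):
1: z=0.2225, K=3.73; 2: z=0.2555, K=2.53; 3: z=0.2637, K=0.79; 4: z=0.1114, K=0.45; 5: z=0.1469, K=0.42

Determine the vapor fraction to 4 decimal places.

Let ψ = V/F and solve Σ zᵢ(Kᵢ−1)/(1+ψ(Kᵢ−1)) = 0.
g(0) = ΣzᵢKᵢ − 1 = 0.7965 and g(1) = 1 − Σzᵢ/Kᵢ = -0.0918, so a root lies in (0, 1).
Newton–Raphson from ψ = 0.5:
  ψ = 0.5000: g = 0.21193, g' = -0.6651 → ψ = 0.8186
  ψ = 0.8186: g = 0.02077, g' = -0.5840 → ψ = 0.8542
  ψ = 0.8542: g = -0.00015, g' = -0.5930 → ψ = 0.8539
Converged at ψ = 0.8539.

ψ = 0.8539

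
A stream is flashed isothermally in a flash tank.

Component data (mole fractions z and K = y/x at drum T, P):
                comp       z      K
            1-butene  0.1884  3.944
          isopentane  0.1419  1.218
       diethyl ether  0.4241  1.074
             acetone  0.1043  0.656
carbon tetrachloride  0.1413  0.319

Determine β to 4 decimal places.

Rachford–Rice: g(β) = Σ zᵢ(Kᵢ−1)/(1+β(Kᵢ−1)) = 0.
g(0) = ΣzᵢKᵢ − 1 = 0.4849 and g(1) = 1 − Σzᵢ/Kᵢ = -0.1611, so a root lies in (0, 1).
Newton iteration, β⁰ = 0.5:
  β = 0.5000: g = 0.09329, g' = -0.4435 → β = 0.7103
  β = 0.7103: g = 0.00216, g' = -0.4455 → β = 0.7152
Converged at β = 0.7152.

β = 0.7152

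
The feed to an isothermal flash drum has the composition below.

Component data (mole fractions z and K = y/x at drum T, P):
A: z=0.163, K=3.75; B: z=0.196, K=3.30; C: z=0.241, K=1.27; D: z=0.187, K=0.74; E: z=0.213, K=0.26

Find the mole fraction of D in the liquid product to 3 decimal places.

x_D = 0.228

Let β = V/F and solve Σ zᵢ(Kᵢ−1)/(1+β(Kᵢ−1)) = 0.
Check two-phase: ΣzᵢKᵢ = 1.758 > 1 and Σzᵢ/Kᵢ = 1.365 > 1, so g(0) = 0.758 > 0 and g(1) = -0.365 < 0.
Newton iteration, β⁰ = 0.5:
  β = 0.500: g = 0.1497, g' = -0.767 → β = 0.695
  β = 0.695: g = -0.0017, g' = -0.825 → β = 0.693
Converged at β = 0.693.
Compositions from xᵢ = zᵢ/(1+β(Kᵢ−1)), yᵢ = Kᵢxᵢ:
  A: x = 0.056, y = 0.210
  B: x = 0.076, y = 0.249
  C: x = 0.203, y = 0.258
  D: x = 0.228, y = 0.169
  E: x = 0.437, y = 0.114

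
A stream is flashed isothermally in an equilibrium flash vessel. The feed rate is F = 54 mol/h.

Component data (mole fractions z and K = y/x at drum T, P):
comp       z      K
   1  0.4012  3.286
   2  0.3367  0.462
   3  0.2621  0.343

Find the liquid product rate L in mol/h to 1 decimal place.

L = 31.6 mol/h

Rachford–Rice: g(V/F) = Σ zᵢ(Kᵢ−1)/(1+V/F(Kᵢ−1)) = 0.
Feasibility: ΣzᵢKᵢ = 1.5638, Σzᵢ/Kᵢ = 1.6150 — both > 1, two phases present.
Iterate (Newton) starting at V/F = 0.54:
  V/F = 0.5400: g = -0.11175, g' = -0.8853 → V/F = 0.4138
  V/F = 0.4138: g = 0.00182, g' = -0.9283 → V/F = 0.4157
Converged at V/F = 0.4157.
Then V = V/F·F = 0.4157·54 = 22.4 mol/h and L = F − V = 31.6 mol/h.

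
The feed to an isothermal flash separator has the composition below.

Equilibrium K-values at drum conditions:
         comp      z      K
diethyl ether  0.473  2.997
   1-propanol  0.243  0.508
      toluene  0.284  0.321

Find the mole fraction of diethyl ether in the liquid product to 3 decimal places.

Material balance + equilibrium reduce to Σ zᵢ(Kᵢ−1)/(1+V/F(Kᵢ−1)) = 0.
Feasibility: ΣzᵢKᵢ = 1.632, Σzᵢ/Kᵢ = 1.521 — both > 1, two phases present.
Newton–Raphson from V/F = 0.5:
  V/F = 0.500: g = 0.0221, g' = -0.876 → V/F = 0.525
Converged at V/F = 0.525.
Compositions from xᵢ = zᵢ/(1+V/F(Kᵢ−1)), yᵢ = Kᵢxᵢ:
  diethyl ether: x = 0.231, y = 0.692
  1-propanol: x = 0.328, y = 0.166
  toluene: x = 0.441, y = 0.142

x_diethyl ether = 0.231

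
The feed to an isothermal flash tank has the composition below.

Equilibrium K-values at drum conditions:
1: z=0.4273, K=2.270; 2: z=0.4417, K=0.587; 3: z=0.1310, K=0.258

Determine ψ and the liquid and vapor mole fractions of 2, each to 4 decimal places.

Iterate (Newton) starting at ψ = 0.48:
  ψ = 0.4800: g = -0.04135, g' = -0.5572 → ψ = 0.4058
  ψ = 0.4058: g = -0.00011, g' = -0.5565 → ψ = 0.4056
Converged at ψ = 0.4056.
Compositions from xᵢ = zᵢ/(1+ψ(Kᵢ−1)), yᵢ = Kᵢxᵢ:
  1: x = 0.2820, y = 0.6402
  2: x = 0.5306, y = 0.3114
  3: x = 0.1874, y = 0.0483

ψ = 0.4056, x_2 = 0.5306, y_2 = 0.3114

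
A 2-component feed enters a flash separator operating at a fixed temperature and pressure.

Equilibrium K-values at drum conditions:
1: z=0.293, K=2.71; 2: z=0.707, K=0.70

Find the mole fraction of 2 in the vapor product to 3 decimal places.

Binary case is linear: z₁(K₁−1)(1+ψ(K₂−1)) + z₂(K₂−1)(1+ψ(K₁−1)) = 0
⇒ ψ = [z₁(K₁−1)+z₂(K₂−1)] / [−(K₁−1)(K₂−1)] = 0.2889/0.5130 = 0.563
Compositions from xᵢ = zᵢ/(1+ψ(Kᵢ−1)), yᵢ = Kᵢxᵢ:
  1: x = 0.149, y = 0.404
  2: x = 0.851, y = 0.596

y_2 = 0.596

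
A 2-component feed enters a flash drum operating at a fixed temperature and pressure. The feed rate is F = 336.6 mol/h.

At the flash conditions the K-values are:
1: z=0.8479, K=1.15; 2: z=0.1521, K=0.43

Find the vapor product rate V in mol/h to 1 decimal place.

Binary case is linear: z₁(K₁−1)(1+ψ(K₂−1)) + z₂(K₂−1)(1+ψ(K₁−1)) = 0
⇒ ψ = [z₁(K₁−1)+z₂(K₂−1)] / [−(K₁−1)(K₂−1)] = 0.04049/0.08550 = 0.4735
Then V = ψ·F = 0.4735·336.6 = 159.4 mol/h and L = F − V = 177.2 mol/h.

V = 159.4 mol/h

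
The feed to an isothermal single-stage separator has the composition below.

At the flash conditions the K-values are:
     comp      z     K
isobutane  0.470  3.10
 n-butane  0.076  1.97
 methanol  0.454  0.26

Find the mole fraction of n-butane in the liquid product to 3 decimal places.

Material balance + equilibrium reduce to Σ zᵢ(Kᵢ−1)/(1+V/F(Kᵢ−1)) = 0.
Check two-phase: ΣzᵢKᵢ = 1.725 > 1 and Σzᵢ/Kᵢ = 1.936 > 1, so g(0) = 0.725 > 0 and g(1) = -0.936 < 0.
Iterate (Newton) starting at V/F = 0.51:
  V/F = 0.510: g = -0.0137, g' = -1.157 → V/F = 0.498
Converged at V/F = 0.498.
Compositions from xᵢ = zᵢ/(1+V/F(Kᵢ−1)), yᵢ = Kᵢxᵢ:
  isobutane: x = 0.230, y = 0.712
  n-butane: x = 0.051, y = 0.101
  methanol: x = 0.719, y = 0.187

x_n-butane = 0.051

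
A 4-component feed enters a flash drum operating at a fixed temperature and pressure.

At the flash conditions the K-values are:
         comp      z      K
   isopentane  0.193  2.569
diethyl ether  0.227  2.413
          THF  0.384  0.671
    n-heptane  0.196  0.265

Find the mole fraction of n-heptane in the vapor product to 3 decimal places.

y_n-heptane = 0.079

Material balance + equilibrium reduce to Σ zᵢ(Kᵢ−1)/(1+V/F(Kᵢ−1)) = 0.
Feasibility: ΣzᵢKᵢ = 1.353, Σzᵢ/Kᵢ = 1.481 — both > 1, two phases present.
Newton–Raphson from V/F = 0.43:
  V/F = 0.430: g = 0.0226, g' = -0.628 → V/F = 0.466
Converged at V/F = 0.466.
Compositions from xᵢ = zᵢ/(1+V/F(Kᵢ−1)), yᵢ = Kᵢxᵢ:
  isopentane: x = 0.111, y = 0.286
  diethyl ether: x = 0.137, y = 0.330
  THF: x = 0.454, y = 0.304
  n-heptane: x = 0.298, y = 0.079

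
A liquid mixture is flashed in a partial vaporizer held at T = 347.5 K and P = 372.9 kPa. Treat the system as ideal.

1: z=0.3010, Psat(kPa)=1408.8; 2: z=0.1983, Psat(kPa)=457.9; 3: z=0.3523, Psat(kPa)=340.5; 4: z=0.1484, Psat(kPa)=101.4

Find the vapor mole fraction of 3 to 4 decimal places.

Raoult's law: Kᵢ = Pᵢˢᵃᵗ/P = Pᵢˢᵃᵗ/372.9.
  K_1 = 1408.8/372.9 = 3.777957, K_2 = 457.9/372.9 = 1.227943, K_3 = 340.5/372.9 = 0.913113, K_4 = 101.4/372.9 = 0.271923
Rachford–Rice: g(β) = Σ zᵢ(Kᵢ−1)/(1+β(Kᵢ−1)) = 0.
Check two-phase: ΣzᵢKᵢ = 1.7427 > 1 and Σzᵢ/Kᵢ = 1.1727 > 1, so g(0) = 0.7427 > 0 and g(1) = -0.1727 < 0.
Newton–Raphson from β = 0.7:
  β = 0.7000: g = 0.07001, g' = -0.6058 → β = 0.8156
  β = 0.8156: g = -0.00477, g' = -0.7050 → β = 0.8088
Converged at β = 0.8088.
Compositions from xᵢ = zᵢ/(1+β(Kᵢ−1)), yᵢ = Kᵢxᵢ:
  1: x = 0.0927, y = 0.3503
  2: x = 0.1674, y = 0.2056
  3: x = 0.3789, y = 0.3460
  4: x = 0.3609, y = 0.0981

y_3 = 0.3460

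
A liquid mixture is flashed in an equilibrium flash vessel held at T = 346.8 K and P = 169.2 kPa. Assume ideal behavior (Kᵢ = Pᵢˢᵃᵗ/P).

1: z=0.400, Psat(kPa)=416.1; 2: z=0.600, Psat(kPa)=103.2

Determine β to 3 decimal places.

Raoult's law: Kᵢ = Pᵢˢᵃᵗ/P = Pᵢˢᵃᵗ/169.2.
  K_1 = 416.1/169.2 = 2.45922, K_2 = 103.2/169.2 = 0.60993
Let β = V/F and solve Σ zᵢ(Kᵢ−1)/(1+β(Kᵢ−1)) = 0.
Feasibility: ΣzᵢKᵢ = 1.350, Σzᵢ/Kᵢ = 1.146 — both > 1, two phases present.
Newton iteration, β⁰ = 0.65:
  β = 0.650: g = -0.0140, g' = -0.388 → β = 0.614
Converged at β = 0.614.

β = 0.614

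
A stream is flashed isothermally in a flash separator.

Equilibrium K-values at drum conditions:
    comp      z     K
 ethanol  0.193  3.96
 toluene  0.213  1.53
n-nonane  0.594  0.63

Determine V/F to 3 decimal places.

V/F = 0.623

Material balance + equilibrium reduce to Σ zᵢ(Kᵢ−1)/(1+V/F(Kᵢ−1)) = 0.
g(0) = ΣzᵢKᵢ − 1 = 0.464 and g(1) = 1 − Σzᵢ/Kᵢ = -0.131, so a root lies in (0, 1).
Newton iteration, V/F⁰ = 0.5:
  V/F = 0.500: g = 0.0499, g' = -0.435 → V/F = 0.615
  V/F = 0.615: g = 0.0032, g' = -0.383 → V/F = 0.623
Converged at V/F = 0.623.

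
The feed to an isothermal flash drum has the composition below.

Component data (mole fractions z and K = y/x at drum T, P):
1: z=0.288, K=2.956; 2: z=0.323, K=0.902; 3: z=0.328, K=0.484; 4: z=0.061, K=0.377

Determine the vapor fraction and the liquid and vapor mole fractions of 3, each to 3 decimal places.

Let ψ = V/F and solve Σ zᵢ(Kᵢ−1)/(1+ψ(Kᵢ−1)) = 0.
Feasibility: ΣzᵢKᵢ = 1.324, Σzᵢ/Kᵢ = 1.295 — both > 1, two phases present.
Iterate (Newton) starting at ψ = 0.5:
  ψ = 0.500: g = -0.0318, g' = -0.494 → ψ = 0.436
  ψ = 0.436: g = 0.0006, g' = -0.515 → ψ = 0.437
Converged at ψ = 0.437.
Compositions from xᵢ = zᵢ/(1+ψ(Kᵢ−1)), yᵢ = Kᵢxᵢ:
  1: x = 0.155, y = 0.459
  2: x = 0.337, y = 0.304
  3: x = 0.423, y = 0.205
  4: x = 0.084, y = 0.032

ψ = 0.437, x_3 = 0.423, y_3 = 0.205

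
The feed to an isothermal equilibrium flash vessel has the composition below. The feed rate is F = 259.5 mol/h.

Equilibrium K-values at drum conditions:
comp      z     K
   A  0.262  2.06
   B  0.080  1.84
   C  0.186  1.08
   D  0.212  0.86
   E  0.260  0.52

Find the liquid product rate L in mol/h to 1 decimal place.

L = 82.8 mol/h

Rachford–Rice: g(ψ) = Σ zᵢ(Kᵢ−1)/(1+ψ(Kᵢ−1)) = 0.
Check two-phase: ΣzᵢKᵢ = 1.205 > 1 and Σzᵢ/Kᵢ = 1.089 > 1, so g(0) = 0.205 > 0 and g(1) = -0.089 < 0.
Iterate (Newton) starting at ψ = 0.35:
  ψ = 0.350: g = 0.0878, g' = -0.283 → ψ = 0.661
  ψ = 0.661: g = 0.0052, g' = -0.260 → ψ = 0.681
Converged at ψ = 0.681.
Then V = ψ·F = 0.6808·259.5 = 176.7 mol/h and L = F − V = 82.8 mol/h.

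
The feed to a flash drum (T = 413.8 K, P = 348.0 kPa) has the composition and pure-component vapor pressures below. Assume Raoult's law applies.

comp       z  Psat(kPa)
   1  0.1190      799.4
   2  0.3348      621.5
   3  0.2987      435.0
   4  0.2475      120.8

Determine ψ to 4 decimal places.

Raoult's law: Kᵢ = Pᵢˢᵃᵗ/P = Pᵢˢᵃᵗ/348.0.
  K_1 = 799.4/348.0 = 2.297126, K_2 = 621.5/348.0 = 1.785920, K_3 = 435.0/348.0 = 1.250000, K_4 = 120.8/348.0 = 0.347126
Let ψ = V/F and solve Σ zᵢ(Kᵢ−1)/(1+ψ(Kᵢ−1)) = 0.
g(0) = ΣzᵢKᵢ − 1 = 0.3306 and g(1) = 1 − Σzᵢ/Kᵢ = -0.1912, so a root lies in (0, 1).
Newton iteration, ψ⁰ = 0.64:
  ψ = 0.6400: g = 0.04622, g' = -0.4765 → ψ = 0.7370
  ψ = 0.7370: g = -0.00286, g' = -0.5405 → ψ = 0.7317
Converged at ψ = 0.7317.

ψ = 0.7317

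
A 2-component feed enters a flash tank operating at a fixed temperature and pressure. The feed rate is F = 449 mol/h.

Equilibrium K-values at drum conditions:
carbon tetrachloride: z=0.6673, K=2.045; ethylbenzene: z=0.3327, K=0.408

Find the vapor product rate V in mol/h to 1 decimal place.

Material balance + equilibrium reduce to Σ zᵢ(Kᵢ−1)/(1+V/F(Kᵢ−1)) = 0.
g(0) = ΣzᵢKᵢ − 1 = 0.5004 and g(1) = 1 − Σzᵢ/Kᵢ = -0.1417, so a root lies in (0, 1).
Newton–Raphson from V/F = 0.5:
  V/F = 0.5000: g = 0.17824, g' = -0.5496 → V/F = 0.8243
  V/F = 0.8243: g = -0.01005, g' = -0.6551 → V/F = 0.8090
  V/F = 0.8090: g = -0.00009, g' = -0.6434 → V/F = 0.8088
Converged at V/F = 0.8088.
Then V = V/F·F = 0.8088·449 = 363.2 mol/h and L = F − V = 85.8 mol/h.

V = 363.2 mol/h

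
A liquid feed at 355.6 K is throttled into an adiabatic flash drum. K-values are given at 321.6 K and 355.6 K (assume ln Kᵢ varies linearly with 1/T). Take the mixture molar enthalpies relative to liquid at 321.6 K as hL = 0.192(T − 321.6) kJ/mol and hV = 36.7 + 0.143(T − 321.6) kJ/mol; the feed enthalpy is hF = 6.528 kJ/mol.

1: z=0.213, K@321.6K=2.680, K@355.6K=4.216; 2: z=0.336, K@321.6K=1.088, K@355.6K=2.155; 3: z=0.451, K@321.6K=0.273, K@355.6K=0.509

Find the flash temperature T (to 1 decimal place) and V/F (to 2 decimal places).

Adiabatic flash: solve Rachford–Rice at each trial T, then check hF = ψ·hV(T) + (1−ψ)·hL(T).
  T = 321.6 K: K = (2.680, 1.088, 0.273), RR gives ψ = 0.076, H_out = 2.772 kJ/mol
  T = 355.6 K: K = (4.216, 2.155, 0.509), RR gives ψ = 0.849, H_out = 36.262 kJ/mol
  T = 338.6 K: K = (3.400, 1.558, 0.379), RR gives ψ = 0.460, H_out = 19.747 kJ/mol
  T = 330.1 K: K = (3.028, 1.308, 0.323), RR gives ψ = 0.271, H_out = 11.475 kJ/mol
  T = 325.9 K: K = (2.853, 1.196, 0.298), RR gives ψ = 0.175, H_out = 7.229 kJ/mol
  T = 323.8 K: K = (2.768, 1.142, 0.285), RR gives ψ = 0.127, H_out = 5.066 kJ/mol
Linear interpolation between T = 323.8 (H_out = 5.066) and T = 325.9 (H_out = 7.229) on hF = 6.528 gives T ≈ 325.2 K, at which ψ = 0.16.

T = 325.2 K, V/F = 0.16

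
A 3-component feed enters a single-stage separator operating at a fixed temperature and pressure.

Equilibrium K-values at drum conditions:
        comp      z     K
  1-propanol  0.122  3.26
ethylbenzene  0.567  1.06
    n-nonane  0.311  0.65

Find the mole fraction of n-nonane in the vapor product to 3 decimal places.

y_n-nonane = 0.264

Material balance + equilibrium reduce to Σ zᵢ(Kᵢ−1)/(1+β(Kᵢ−1)) = 0.
g(0) = ΣzᵢKᵢ − 1 = 0.201 and g(1) = 1 − Σzᵢ/Kᵢ = -0.051, so a root lies in (0, 1).
Iterate (Newton) starting at β = 0.33:
  β = 0.330: g = 0.0682, g' = -0.255 → β = 0.597
  β = 0.597: g = 0.0125, g' = -0.176 → β = 0.669
  β = 0.669: g = 0.0004, g' = -0.166 → β = 0.671
Converged at β = 0.671.
Compositions from xᵢ = zᵢ/(1+β(Kᵢ−1)), yᵢ = Kᵢxᵢ:
  1-propanol: x = 0.048, y = 0.158
  ethylbenzene: x = 0.545, y = 0.578
  n-nonane: x = 0.406, y = 0.264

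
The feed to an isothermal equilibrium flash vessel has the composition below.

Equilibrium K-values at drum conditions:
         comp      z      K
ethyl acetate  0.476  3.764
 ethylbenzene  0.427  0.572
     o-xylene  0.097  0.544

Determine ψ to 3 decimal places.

ψ = 0.909

Let ψ = V/F and solve Σ zᵢ(Kᵢ−1)/(1+ψ(Kᵢ−1)) = 0.
Feasibility: ΣzᵢKᵢ = 2.089, Σzᵢ/Kᵢ = 1.051 — both > 1, two phases present.
Iterate (Newton) starting at ψ = 0.65:
  ψ = 0.650: g = 0.1544, g' = -0.656 → ψ = 0.885
  ψ = 0.885: g = 0.0132, g' = -0.566 → ψ = 0.909
Converged at ψ = 0.909.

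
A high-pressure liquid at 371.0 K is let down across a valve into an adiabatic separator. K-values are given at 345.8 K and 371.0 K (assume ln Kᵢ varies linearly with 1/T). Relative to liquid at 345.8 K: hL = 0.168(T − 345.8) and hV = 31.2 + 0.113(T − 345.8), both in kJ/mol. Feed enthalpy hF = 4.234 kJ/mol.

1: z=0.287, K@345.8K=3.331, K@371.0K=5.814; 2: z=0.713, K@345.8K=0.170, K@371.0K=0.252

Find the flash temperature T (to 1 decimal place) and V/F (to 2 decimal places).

Adiabatic flash: solve Rachford–Rice at each trial T, then check hF = ψ·hV(T) + (1−ψ)·hL(T).
  T = 345.8 K: K = (3.331, 0.170), RR gives ψ = 0.040, H_out = 1.245 kJ/mol
  T = 371.0 K: K = (5.814, 0.252), RR gives ψ = 0.236, H_out = 11.257 kJ/mol
  T = 358.4 K: K = (4.444, 0.208), RR gives ψ = 0.156, H_out = 6.862 kJ/mol
  T = 352.1 K: K = (3.857, 0.189), RR gives ψ = 0.104, H_out = 4.272 kJ/mol
  T = 349.0 K: K = (3.591, 0.179), RR gives ψ = 0.075, H_out = 2.850 kJ/mol
  T = 350.6 K: K = (3.727, 0.184), RR gives ψ = 0.090, H_out = 3.598 kJ/mol
Linear interpolation between T = 350.6 (H_out = 3.598) and T = 352.1 (H_out = 4.272) on hF = 4.234 gives T ≈ 352.0 K, at which ψ = 0.10.

T = 352.0 K, V/F = 0.10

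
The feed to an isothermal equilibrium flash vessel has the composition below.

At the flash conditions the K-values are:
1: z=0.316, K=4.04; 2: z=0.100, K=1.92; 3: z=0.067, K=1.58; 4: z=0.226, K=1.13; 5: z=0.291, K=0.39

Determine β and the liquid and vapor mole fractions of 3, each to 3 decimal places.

β = 0.855, x_3 = 0.045, y_3 = 0.071

Rachford–Rice: g(β) = Σ zᵢ(Kᵢ−1)/(1+β(Kᵢ−1)) = 0.
g(0) = ΣzᵢKᵢ − 1 = 0.943 and g(1) = 1 − Σzᵢ/Kᵢ = -0.119, so a root lies in (0, 1).
Newton iteration, β⁰ = 0.5:
  β = 0.500: g = 0.2465, g' = -0.741 → β = 0.833
  β = 0.833: g = 0.0160, g' = -0.722 → β = 0.855
Converged at β = 0.855.
Compositions from xᵢ = zᵢ/(1+β(Kᵢ−1)), yᵢ = Kᵢxᵢ:
  1: x = 0.088, y = 0.355
  2: x = 0.056, y = 0.107
  3: x = 0.045, y = 0.071
  4: x = 0.203, y = 0.230
  5: x = 0.608, y = 0.237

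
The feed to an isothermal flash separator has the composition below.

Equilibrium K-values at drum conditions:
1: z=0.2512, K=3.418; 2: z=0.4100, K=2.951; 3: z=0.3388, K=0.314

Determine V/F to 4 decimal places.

V/F = 0.8036

Newton iteration, V/F⁰ = 0.5:
  V/F = 0.5000: g = 0.32613, g' = -1.0702 → V/F = 0.8047
  V/F = 0.8047: g = -0.00139, g' = -1.2001 → V/F = 0.8036
Converged at V/F = 0.8036.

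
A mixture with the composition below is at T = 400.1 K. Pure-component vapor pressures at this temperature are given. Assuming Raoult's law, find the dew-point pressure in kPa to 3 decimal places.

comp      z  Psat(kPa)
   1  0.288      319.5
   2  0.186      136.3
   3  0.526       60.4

Pdew = 91.119 kPa

At the dew point ψ → 1, so Σzᵢ/Kᵢ = 1 with Kᵢ = Pᵢˢᵃᵗ/P ⇒ 1/P = Σzᵢ/Pᵢˢᵃᵗ.
1/P = 0.288/319.5 + 0.186/136.3 + 0.526/60.4 = 0.010975 ⇒ P = 91.119 kPa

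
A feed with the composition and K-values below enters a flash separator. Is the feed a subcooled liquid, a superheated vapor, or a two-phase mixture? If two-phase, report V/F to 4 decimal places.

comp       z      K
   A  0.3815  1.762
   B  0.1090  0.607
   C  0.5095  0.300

subcooled liquid

ΣzᵢKᵢ = 0.8912; Σzᵢ/Kᵢ = 2.0944.
Since ΣzᵢKᵢ < 1 the mixture is below its bubble point — single liquid phase.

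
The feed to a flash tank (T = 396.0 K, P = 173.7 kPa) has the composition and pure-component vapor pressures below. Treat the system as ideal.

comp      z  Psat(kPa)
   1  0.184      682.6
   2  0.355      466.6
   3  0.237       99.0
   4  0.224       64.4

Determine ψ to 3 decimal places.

ψ = 0.770

Raoult's law: Kᵢ = Pᵢˢᵃᵗ/P = Pᵢˢᵃᵗ/173.7.
  K_1 = 682.6/173.7 = 3.92976, K_2 = 466.6/173.7 = 2.68624, K_3 = 99.0/173.7 = 0.56995, K_4 = 64.4/173.7 = 0.37075
Let ψ = V/F and solve Σ zᵢ(Kᵢ−1)/(1+ψ(Kᵢ−1)) = 0.
g(0) = ΣzᵢKᵢ − 1 = 0.895 and g(1) = 1 − Σzᵢ/Kᵢ = -0.199, so a root lies in (0, 1).
Iterate (Newton) starting at ψ = 0.51:
  ψ = 0.510: g = 0.1999, g' = -0.810 → ψ = 0.757
  ψ = 0.757: g = 0.0104, g' = -0.767 → ψ = 0.770
Converged at ψ = 0.770.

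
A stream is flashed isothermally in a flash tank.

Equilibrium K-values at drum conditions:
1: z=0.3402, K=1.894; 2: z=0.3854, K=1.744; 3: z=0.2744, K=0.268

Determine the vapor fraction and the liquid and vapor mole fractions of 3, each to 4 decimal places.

Rachford–Rice: g(ψ) = Σ zᵢ(Kᵢ−1)/(1+ψ(Kᵢ−1)) = 0.
Feasibility: ΣzᵢKᵢ = 1.3900, Σzᵢ/Kᵢ = 1.4245 — both > 1, two phases present.
Newton–Raphson from ψ = 0.5:
  ψ = 0.5000: g = 0.10236, g' = -0.6090 → ψ = 0.6681
  ψ = 0.6681: g = -0.01116, g' = -0.7649 → ψ = 0.6535
  ψ = 0.6535: g = -0.00015, g' = -0.7453 → ψ = 0.6533
Converged at ψ = 0.6533.
Compositions from xᵢ = zᵢ/(1+ψ(Kᵢ−1)), yᵢ = Kᵢxᵢ:
  1: x = 0.2148, y = 0.4068
  2: x = 0.2593, y = 0.4523
  3: x = 0.5259, y = 0.1409

ψ = 0.6533, x_3 = 0.5259, y_3 = 0.1409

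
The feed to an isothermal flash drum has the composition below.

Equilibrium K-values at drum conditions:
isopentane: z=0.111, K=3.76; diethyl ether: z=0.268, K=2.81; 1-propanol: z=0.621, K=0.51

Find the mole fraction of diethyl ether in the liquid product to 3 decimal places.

Rachford–Rice: g(β) = Σ zᵢ(Kᵢ−1)/(1+β(Kᵢ−1)) = 0.
Feasibility: ΣzᵢKᵢ = 1.487, Σzᵢ/Kᵢ = 1.343 — both > 1, two phases present.
Newton iteration, β⁰ = 0.5:
  β = 0.500: g = -0.0197, g' = -0.653 → β = 0.470
Converged at β = 0.470.
Compositions from xᵢ = zᵢ/(1+β(Kᵢ−1)), yᵢ = Kᵢxᵢ:
  isopentane: x = 0.048, y = 0.182
  diethyl ether: x = 0.145, y = 0.407
  1-propanol: x = 0.807, y = 0.412

x_diethyl ether = 0.145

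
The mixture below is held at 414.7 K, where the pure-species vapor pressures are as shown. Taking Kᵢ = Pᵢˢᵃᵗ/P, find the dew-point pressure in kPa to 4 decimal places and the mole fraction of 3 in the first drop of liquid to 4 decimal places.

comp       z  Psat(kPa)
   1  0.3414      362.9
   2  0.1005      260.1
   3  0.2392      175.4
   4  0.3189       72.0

Pdew = 140.4484 kPa, x_3 = 0.1915

At the dew point ψ → 1, so Σzᵢ/Kᵢ = 1 with Kᵢ = Pᵢˢᵃᵗ/P ⇒ 1/P = Σzᵢ/Pᵢˢᵃᵗ.
1/P = 0.3414/362.9 + 0.1005/260.1 + 0.2392/175.4 + 0.3189/72.0 = 0.0071201 ⇒ P = 140.4484 kPa
xᵢ = zᵢP/Pᵢˢᵃᵗ ⇒ x_3 = 0.2392·140.4484/175.4 = 0.1915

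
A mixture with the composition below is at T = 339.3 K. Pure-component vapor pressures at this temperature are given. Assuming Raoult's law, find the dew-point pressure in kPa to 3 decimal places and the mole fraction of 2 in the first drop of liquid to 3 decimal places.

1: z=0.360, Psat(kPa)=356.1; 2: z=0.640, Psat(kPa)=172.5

Pdew = 211.815 kPa, x_2 = 0.786

At the dew point ψ → 1, so Σzᵢ/Kᵢ = 1 with Kᵢ = Pᵢˢᵃᵗ/P ⇒ 1/P = Σzᵢ/Pᵢˢᵃᵗ.
1/P = 0.360/356.1 + 0.640/172.5 = 0.004721 ⇒ P = 211.815 kPa
xᵢ = zᵢP/Pᵢˢᵃᵗ ⇒ x_2 = 0.640·211.815/172.5 = 0.786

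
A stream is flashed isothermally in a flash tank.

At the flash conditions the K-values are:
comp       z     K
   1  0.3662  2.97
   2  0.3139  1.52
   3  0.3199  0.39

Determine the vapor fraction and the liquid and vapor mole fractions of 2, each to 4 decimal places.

ψ = 0.8198, x_2 = 0.2201, y_2 = 0.3345

Let ψ = V/F and solve Σ zᵢ(Kᵢ−1)/(1+ψ(Kᵢ−1)) = 0.
Check two-phase: ΣzᵢKᵢ = 1.6895 > 1 and Σzᵢ/Kᵢ = 1.1501 > 1, so g(0) = 0.6895 > 0 and g(1) = -0.1501 < 0.
Newton–Raphson from ψ = 0.5:
  ψ = 0.5000: g = 0.21220, g' = -0.6606 → ψ = 0.8212
  ψ = 0.8212: g = -0.00106, g' = -0.7270 → ψ = 0.8198
Converged at ψ = 0.8198.
Compositions from xᵢ = zᵢ/(1+ψ(Kᵢ−1)), yᵢ = Kᵢxᵢ:
  1: x = 0.1400, y = 0.4159
  2: x = 0.2201, y = 0.3345
  3: x = 0.6399, y = 0.2496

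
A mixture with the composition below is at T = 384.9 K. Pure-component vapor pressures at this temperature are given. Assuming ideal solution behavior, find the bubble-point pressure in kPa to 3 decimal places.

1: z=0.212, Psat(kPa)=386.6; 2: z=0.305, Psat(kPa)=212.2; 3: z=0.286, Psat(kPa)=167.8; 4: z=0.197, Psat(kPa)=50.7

At the bubble point ψ → 0, so ΣzᵢKᵢ = 1 with Kᵢ = Pᵢˢᵃᵗ/P ⇒ P = ΣzᵢPᵢˢᵃᵗ.
P = 0.212·386.6 + 0.305·212.2 + 0.286·167.8 + 0.197·50.7 = 204.659 kPa

Pbub = 204.659 kPa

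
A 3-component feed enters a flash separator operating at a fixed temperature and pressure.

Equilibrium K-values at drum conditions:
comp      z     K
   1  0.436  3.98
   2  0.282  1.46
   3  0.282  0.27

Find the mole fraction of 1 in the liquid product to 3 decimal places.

Newton iteration, ψ⁰ = 0.5:
  ψ = 0.500: g = 0.3031, g' = -1.037 → ψ = 0.792
  ψ = 0.792: g = -0.0067, g' = -1.220 → ψ = 0.787
Converged at ψ = 0.787.
Compositions from xᵢ = zᵢ/(1+ψ(Kᵢ−1)), yᵢ = Kᵢxᵢ:
  1: x = 0.130, y = 0.519
  2: x = 0.207, y = 0.302
  3: x = 0.663, y = 0.179

x_1 = 0.130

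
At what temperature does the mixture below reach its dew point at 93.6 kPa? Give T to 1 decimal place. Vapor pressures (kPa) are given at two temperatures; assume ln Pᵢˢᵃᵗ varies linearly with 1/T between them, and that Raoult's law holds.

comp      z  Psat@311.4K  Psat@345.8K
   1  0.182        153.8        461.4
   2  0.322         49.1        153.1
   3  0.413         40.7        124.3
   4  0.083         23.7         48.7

T = 333.3 K

Dew-point temperature: Σzᵢ·P/Pᵢˢᵃᵗ(T) = 1. Interpolate ln Pᵢˢᵃᵗ = aᵢ + bᵢ/T.
  T = 311.4 K: ΣzᵢP/Pᵢˢᵃᵗ = 2.0022
  T = 345.8 K: ΣzᵢP/Pᵢˢᵃᵗ = 0.7043
  T = 328.6 K: ΣzᵢP/Pᵢˢᵃᵗ = 1.1518
  T = 337.2 K: ΣzᵢP/Pᵢˢᵃᵗ = 0.8944
  T = 332.9 K: ΣzᵢP/Pᵢˢᵃᵗ = 1.0131
  T = 335.0 K: ΣzᵢP/Pᵢˢᵃᵗ = 0.9528
  T = 333.9 K: ΣzᵢP/Pᵢˢᵃᵗ = 0.9838
Interpolating between 332.9 K and 333.9 K gives T ≈ 333.3 K.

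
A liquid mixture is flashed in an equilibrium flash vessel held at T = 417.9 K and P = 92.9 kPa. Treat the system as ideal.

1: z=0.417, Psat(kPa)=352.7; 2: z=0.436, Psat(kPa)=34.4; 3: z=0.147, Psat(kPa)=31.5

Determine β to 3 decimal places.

Raoult's law: Kᵢ = Pᵢˢᵃᵗ/P = Pᵢˢᵃᵗ/92.9.
  K_1 = 352.7/92.9 = 3.79656, K_2 = 34.4/92.9 = 0.37029, K_3 = 31.5/92.9 = 0.33907
Material balance + equilibrium reduce to Σ zᵢ(Kᵢ−1)/(1+β(Kᵢ−1)) = 0.
g(0) = ΣzᵢKᵢ − 1 = 0.794 and g(1) = 1 − Σzᵢ/Kᵢ = -0.721, so a root lies in (0, 1).
Newton iteration, β⁰ = 0.5:
  β = 0.500: g = -0.0596, g' = -1.079 → β = 0.445
Converged at β = 0.445.

β = 0.445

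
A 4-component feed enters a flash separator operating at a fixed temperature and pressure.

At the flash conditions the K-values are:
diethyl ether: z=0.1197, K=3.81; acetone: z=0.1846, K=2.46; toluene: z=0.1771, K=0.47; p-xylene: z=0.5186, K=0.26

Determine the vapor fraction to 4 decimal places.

ψ = 0.0877

Newton iteration, ψ⁰ = 0.5:
  ψ = 0.5000: g = -0.44121, g' = -1.1025 → ψ = 0.0998
  ψ = 0.0998: g = -0.01555, g' = -1.2628 → ψ = 0.0875
  ψ = 0.0875: g = 0.00021, g' = -1.2977 → ψ = 0.0877
Converged at ψ = 0.0877.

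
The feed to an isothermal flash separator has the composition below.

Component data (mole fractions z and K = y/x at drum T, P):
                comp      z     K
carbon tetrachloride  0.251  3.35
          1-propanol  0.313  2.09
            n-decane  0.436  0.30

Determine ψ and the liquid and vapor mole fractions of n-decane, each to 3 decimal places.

Material balance + equilibrium reduce to Σ zᵢ(Kᵢ−1)/(1+ψ(Kᵢ−1)) = 0.
Check two-phase: ΣzᵢKᵢ = 1.626 > 1 and Σzᵢ/Kᵢ = 1.678 > 1, so g(0) = 0.626 > 0 and g(1) = -0.678 < 0.
Newton–Raphson from ψ = 0.5:
  ψ = 0.500: g = 0.0225, g' = -0.954 → ψ = 0.524
  ψ = 0.524: g = -0.0001, g' = -0.962 → ψ = 0.523
Converged at ψ = 0.523.
Compositions from xᵢ = zᵢ/(1+ψ(Kᵢ−1)), yᵢ = Kᵢxᵢ:
  carbon tetrachloride: x = 0.113, y = 0.377
  1-propanol: x = 0.199, y = 0.417
  n-decane: x = 0.688, y = 0.206

ψ = 0.523, x_n-decane = 0.688, y_n-decane = 0.206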